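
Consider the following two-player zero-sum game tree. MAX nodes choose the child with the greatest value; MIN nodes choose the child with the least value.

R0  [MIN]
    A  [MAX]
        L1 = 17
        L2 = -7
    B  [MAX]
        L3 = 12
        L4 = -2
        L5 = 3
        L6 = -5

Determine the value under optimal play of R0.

12

A (MAX): max(17, -7) = 17
B (MAX): max(12, -2, 3, -5) = 12
R0 (MIN): min(17, 12) = 12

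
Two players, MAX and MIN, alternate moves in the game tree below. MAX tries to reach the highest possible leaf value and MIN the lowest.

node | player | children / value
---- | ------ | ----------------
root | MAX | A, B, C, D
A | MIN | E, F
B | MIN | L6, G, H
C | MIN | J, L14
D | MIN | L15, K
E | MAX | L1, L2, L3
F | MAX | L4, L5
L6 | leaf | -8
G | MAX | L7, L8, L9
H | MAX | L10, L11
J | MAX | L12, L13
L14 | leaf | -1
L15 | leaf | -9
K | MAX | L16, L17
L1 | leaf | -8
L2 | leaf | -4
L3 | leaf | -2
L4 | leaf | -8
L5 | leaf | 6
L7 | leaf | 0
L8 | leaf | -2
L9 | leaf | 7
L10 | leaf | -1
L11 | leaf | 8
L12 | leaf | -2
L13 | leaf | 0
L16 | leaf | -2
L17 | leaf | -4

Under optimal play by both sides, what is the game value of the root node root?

E (MAX): max(-8, -4, -2) = -2
F (MAX): max(-8, 6) = 6
A (MIN): min(-2, 6) = -2
G (MAX): max(0, -2, 7) = 7
H (MAX): max(-1, 8) = 8
B (MIN): min(-8, 7, 8) = -8
J (MAX): max(-2, 0) = 0
C (MIN): min(0, -1) = -1
K (MAX): max(-2, -4) = -2
D (MIN): min(-9, -2) = -9
root (MAX): max(-2, -8, -1, -9) = -1

-1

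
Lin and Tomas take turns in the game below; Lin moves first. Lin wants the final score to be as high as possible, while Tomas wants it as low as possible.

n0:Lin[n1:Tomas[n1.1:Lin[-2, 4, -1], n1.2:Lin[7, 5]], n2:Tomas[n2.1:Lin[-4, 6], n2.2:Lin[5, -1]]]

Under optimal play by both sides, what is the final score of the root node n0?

5

n1.1 (Lin): max(-2, 4, -1) = 4
n1.2 (Lin): max(7, 5) = 7
n1 (Tomas): min(4, 7) = 4
n2.1 (Lin): max(-4, 6) = 6
n2.2 (Lin): max(5, -1) = 5
n2 (Tomas): min(6, 5) = 5
n0 (Lin): max(4, 5) = 5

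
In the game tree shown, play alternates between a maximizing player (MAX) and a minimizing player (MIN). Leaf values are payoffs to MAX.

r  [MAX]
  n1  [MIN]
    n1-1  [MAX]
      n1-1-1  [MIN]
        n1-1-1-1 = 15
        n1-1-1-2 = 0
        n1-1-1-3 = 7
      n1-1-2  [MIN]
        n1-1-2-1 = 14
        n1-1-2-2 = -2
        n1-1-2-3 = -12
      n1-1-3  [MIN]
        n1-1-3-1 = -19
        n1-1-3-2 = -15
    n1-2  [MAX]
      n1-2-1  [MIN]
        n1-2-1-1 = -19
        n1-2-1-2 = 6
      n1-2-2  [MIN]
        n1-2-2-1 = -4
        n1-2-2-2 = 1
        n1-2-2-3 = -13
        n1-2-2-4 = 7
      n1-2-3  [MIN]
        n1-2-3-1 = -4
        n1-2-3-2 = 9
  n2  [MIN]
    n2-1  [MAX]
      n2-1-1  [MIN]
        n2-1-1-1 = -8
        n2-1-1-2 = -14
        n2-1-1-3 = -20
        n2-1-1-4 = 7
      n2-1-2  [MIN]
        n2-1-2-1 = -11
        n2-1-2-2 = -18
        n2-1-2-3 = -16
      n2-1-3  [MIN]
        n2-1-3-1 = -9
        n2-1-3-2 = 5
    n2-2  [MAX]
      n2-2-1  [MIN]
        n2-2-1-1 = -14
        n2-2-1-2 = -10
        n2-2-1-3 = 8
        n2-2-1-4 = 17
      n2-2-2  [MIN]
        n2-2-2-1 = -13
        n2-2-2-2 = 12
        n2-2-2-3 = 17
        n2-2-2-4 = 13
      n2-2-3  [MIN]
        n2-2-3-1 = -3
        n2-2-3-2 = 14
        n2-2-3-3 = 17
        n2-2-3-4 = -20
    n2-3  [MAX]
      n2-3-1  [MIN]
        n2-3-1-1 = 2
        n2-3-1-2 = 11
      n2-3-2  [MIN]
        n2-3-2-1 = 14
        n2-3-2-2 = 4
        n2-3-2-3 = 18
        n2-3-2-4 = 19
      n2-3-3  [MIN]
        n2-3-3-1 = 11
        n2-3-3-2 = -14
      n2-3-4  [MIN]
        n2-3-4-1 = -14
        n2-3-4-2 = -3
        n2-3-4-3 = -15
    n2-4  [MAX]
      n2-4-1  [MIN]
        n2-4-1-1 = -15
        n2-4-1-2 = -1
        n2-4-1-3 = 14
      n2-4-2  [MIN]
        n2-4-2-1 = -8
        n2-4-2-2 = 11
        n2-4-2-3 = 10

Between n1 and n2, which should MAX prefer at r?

n1-1-1 (MIN): min(15, 0, 7) = 0
n1-1-2 (MIN): min(14, -2, -12) = -12
n1-1-3 (MIN): min(-19, -15) = -19
n1-1 (MAX): max(0, -12, -19) = 0
n1-2-1 (MIN): min(-19, 6) = -19
n1-2-2 (MIN): min(-4, 1, -13, 7) = -13
n1-2-3 (MIN): min(-4, 9) = -4
n1-2 (MAX): max(-19, -13, -4) = -4
n1 (MIN): min(0, -4) = -4
n2-1-1 (MIN): min(-8, -14, -20, 7) = -20
n2-1-2 (MIN): min(-11, -18, -16) = -18
n2-1-3 (MIN): min(-9, 5) = -9
n2-1 (MAX): max(-20, -18, -9) = -9
n2-2-1 (MIN): min(-14, -10, 8, 17) = -14
n2-2-2 (MIN): min(-13, 12, 17, 13) = -13
n2-2-3 (MIN): min(-3, 14, 17, -20) = -20
n2-2 (MAX): max(-14, -13, -20) = -13
n2-3-1 (MIN): min(2, 11) = 2
n2-3-2 (MIN): min(14, 4, 18, 19) = 4
n2-3-3 (MIN): min(11, -14) = -14
n2-3-4 (MIN): min(-14, -3, -15) = -15
n2-3 (MAX): max(2, 4, -14, -15) = 4
n2-4-1 (MIN): min(-15, -1, 14) = -15
n2-4-2 (MIN): min(-8, 11, 10) = -8
n2-4 (MAX): max(-15, -8) = -8
n2 (MIN): min(-9, -13, 4, -8) = -13
MAX prefers the higher value; n1=-4, n2=-13. n1 is better since -4 > -13.

n1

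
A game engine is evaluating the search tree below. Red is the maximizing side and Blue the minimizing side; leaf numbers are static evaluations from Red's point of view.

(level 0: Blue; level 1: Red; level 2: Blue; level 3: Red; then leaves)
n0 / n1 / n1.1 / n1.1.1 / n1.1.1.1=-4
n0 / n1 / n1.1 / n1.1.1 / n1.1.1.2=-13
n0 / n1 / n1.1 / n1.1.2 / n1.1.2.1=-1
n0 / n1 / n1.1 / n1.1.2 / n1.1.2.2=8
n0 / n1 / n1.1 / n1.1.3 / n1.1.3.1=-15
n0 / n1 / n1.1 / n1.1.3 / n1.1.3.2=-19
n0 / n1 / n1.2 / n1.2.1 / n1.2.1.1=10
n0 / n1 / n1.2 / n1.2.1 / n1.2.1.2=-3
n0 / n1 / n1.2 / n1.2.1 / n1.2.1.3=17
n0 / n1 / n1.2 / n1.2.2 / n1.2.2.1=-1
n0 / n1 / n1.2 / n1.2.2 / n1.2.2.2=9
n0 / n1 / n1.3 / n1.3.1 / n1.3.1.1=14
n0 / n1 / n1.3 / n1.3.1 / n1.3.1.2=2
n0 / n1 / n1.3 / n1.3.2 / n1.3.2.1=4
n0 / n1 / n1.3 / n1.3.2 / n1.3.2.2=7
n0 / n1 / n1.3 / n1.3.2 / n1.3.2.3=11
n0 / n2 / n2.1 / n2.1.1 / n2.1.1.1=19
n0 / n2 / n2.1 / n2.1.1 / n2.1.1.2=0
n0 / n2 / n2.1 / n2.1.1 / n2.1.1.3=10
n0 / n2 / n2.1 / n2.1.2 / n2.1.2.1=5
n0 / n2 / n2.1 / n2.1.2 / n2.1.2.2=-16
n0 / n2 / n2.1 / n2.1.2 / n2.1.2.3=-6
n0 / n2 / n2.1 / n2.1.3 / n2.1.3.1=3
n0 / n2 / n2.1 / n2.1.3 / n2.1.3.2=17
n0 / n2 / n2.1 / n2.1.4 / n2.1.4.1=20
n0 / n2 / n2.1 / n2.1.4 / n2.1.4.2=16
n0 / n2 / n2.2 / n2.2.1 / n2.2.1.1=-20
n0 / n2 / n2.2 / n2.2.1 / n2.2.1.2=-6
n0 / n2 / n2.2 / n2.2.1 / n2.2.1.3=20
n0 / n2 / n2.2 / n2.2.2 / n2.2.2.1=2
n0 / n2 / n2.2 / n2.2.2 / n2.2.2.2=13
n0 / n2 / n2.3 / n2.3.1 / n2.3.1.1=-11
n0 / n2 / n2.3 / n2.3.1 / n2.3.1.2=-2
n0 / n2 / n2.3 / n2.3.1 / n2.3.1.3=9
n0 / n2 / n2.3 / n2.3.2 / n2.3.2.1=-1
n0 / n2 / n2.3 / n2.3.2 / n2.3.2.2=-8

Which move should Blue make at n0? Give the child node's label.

n1.1.1 (Red): max(-4, -13) = -4
n1.1.2 (Red): max(-1, 8) = 8
n1.1.3 (Red): max(-15, -19) = -15
n1.1 (Blue): min(-4, 8, -15) = -15
n1.2.1 (Red): max(10, -3, 17) = 17
n1.2.2 (Red): max(-1, 9) = 9
n1.2 (Blue): min(17, 9) = 9
n1.3.1 (Red): max(14, 2) = 14
n1.3.2 (Red): max(4, 7, 11) = 11
n1.3 (Blue): min(14, 11) = 11
n1 (Red): max(-15, 9, 11) = 11
n2.1.1 (Red): max(19, 0, 10) = 19
n2.1.2 (Red): max(5, -16, -6) = 5
n2.1.3 (Red): max(3, 17) = 17
n2.1.4 (Red): max(20, 16) = 20
n2.1 (Blue): min(19, 5, 17, 20) = 5
n2.2.1 (Red): max(-20, -6, 20) = 20
n2.2.2 (Red): max(2, 13) = 13
n2.2 (Blue): min(20, 13) = 13
n2.3.1 (Red): max(-11, -2, 9) = 9
n2.3.2 (Red): max(-1, -8) = -1
n2.3 (Blue): min(9, -1) = -1
n2 (Red): max(5, 13, -1) = 13
n0 (Blue): min(11, 13) = 11
Blue at n0 wants the lowest of {n1=11, n2=13}, so chooses n1.

n1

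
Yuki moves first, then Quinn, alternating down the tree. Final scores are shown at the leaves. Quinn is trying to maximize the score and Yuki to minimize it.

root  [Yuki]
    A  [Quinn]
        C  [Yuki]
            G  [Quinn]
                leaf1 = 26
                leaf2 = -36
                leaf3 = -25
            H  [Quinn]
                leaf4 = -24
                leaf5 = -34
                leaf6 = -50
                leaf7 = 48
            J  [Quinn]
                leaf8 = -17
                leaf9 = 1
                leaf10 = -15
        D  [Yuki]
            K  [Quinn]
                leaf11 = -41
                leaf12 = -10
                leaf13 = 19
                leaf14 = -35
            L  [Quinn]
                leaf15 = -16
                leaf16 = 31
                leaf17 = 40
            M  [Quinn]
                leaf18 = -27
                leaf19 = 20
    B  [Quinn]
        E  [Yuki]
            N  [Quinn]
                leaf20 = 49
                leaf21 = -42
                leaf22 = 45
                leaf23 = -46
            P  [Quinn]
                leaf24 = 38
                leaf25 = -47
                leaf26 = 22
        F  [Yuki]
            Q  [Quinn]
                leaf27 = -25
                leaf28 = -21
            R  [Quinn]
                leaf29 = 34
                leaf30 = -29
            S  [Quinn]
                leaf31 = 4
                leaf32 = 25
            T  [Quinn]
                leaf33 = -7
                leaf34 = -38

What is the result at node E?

38

N (Quinn): max(49, -42, 45, -46) = 49
P (Quinn): max(38, -47, 22) = 38
E (Yuki): min(49, 38) = 38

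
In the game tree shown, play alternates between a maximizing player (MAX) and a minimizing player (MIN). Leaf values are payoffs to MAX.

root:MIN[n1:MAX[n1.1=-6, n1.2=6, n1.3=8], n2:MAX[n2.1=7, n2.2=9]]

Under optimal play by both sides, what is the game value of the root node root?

8

n1 (MAX): max(-6, 6, 8) = 8
n2 (MAX): max(7, 9) = 9
root (MIN): min(8, 9) = 8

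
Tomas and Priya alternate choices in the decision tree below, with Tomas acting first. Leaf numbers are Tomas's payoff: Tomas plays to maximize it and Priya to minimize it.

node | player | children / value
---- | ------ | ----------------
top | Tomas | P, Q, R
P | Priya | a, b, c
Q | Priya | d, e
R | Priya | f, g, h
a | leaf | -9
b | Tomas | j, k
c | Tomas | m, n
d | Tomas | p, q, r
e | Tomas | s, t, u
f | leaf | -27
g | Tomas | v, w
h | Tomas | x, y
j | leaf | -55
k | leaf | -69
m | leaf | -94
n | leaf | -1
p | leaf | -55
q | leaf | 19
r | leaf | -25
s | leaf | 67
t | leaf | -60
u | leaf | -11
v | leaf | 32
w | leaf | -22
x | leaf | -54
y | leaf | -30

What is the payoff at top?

19

b (Tomas): max(-55, -69) = -55
c (Tomas): max(-94, -1) = -1
P (Priya): min(-9, -55, -1) = -55
d (Tomas): max(-55, 19, -25) = 19
e (Tomas): max(67, -60, -11) = 67
Q (Priya): min(19, 67) = 19
g (Tomas): max(32, -22) = 32
h (Tomas): max(-54, -30) = -30
R (Priya): min(-27, 32, -30) = -30
top (Tomas): max(-55, 19, -30) = 19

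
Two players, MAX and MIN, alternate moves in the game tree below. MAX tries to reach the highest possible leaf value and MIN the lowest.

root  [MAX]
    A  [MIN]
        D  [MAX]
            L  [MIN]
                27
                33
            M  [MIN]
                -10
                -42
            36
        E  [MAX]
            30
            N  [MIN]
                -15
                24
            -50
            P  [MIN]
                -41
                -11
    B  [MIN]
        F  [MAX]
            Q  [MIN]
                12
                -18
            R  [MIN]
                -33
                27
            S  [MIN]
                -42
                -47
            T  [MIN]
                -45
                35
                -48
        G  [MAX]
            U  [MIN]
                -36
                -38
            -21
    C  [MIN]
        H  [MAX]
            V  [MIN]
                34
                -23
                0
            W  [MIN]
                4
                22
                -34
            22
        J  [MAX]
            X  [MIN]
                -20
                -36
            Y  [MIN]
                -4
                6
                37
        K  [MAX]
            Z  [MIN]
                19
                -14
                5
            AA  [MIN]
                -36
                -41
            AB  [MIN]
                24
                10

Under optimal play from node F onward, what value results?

Q (MIN): min(12, -18) = -18
R (MIN): min(-33, 27) = -33
S (MIN): min(-42, -47) = -47
T (MIN): min(-45, 35, -48) = -48
F (MAX): max(-18, -33, -47, -48) = -18

-18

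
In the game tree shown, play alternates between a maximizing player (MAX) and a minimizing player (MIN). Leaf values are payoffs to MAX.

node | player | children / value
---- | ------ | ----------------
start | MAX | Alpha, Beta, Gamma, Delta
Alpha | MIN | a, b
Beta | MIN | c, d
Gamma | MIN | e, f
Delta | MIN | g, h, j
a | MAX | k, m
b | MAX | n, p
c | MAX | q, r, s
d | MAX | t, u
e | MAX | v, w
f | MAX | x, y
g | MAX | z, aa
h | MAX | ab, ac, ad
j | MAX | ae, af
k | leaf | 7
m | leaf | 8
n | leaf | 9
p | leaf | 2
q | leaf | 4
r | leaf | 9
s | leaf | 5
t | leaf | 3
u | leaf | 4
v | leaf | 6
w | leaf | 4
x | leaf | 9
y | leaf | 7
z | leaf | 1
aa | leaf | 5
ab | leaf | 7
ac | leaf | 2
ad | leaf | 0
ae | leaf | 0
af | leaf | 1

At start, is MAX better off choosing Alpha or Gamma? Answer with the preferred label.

a (MAX): max(7, 8) = 8
b (MAX): max(9, 2) = 9
Alpha (MIN): min(8, 9) = 8
e (MAX): max(6, 4) = 6
f (MAX): max(9, 7) = 9
Gamma (MIN): min(6, 9) = 6
MAX prefers the higher value; Alpha=8, Gamma=6. Alpha is better since 8 > 6.

Alpha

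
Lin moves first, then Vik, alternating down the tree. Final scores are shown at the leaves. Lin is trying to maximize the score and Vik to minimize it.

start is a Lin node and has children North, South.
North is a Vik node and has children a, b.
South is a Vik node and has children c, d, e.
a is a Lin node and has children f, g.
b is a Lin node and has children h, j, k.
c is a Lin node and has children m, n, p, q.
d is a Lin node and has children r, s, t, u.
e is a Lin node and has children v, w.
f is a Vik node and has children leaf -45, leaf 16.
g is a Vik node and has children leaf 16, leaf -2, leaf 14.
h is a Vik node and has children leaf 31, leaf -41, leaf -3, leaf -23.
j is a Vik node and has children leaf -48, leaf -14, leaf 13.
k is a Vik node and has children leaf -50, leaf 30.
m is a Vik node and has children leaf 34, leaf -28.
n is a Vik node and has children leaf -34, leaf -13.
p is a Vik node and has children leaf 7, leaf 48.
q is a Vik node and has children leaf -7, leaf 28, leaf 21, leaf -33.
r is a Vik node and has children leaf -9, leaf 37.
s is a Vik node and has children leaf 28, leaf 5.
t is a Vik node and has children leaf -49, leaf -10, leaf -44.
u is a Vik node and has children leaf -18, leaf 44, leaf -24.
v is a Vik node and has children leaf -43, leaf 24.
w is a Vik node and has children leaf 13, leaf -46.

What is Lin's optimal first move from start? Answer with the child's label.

f (Vik): min(-45, 16) = -45
g (Vik): min(16, -2, 14) = -2
a (Lin): max(-45, -2) = -2
h (Vik): min(31, -41, -3, -23) = -41
j (Vik): min(-48, -14, 13) = -48
k (Vik): min(-50, 30) = -50
b (Lin): max(-41, -48, -50) = -41
North (Vik): min(-2, -41) = -41
m (Vik): min(34, -28) = -28
n (Vik): min(-34, -13) = -34
p (Vik): min(7, 48) = 7
q (Vik): min(-7, 28, 21, -33) = -33
c (Lin): max(-28, -34, 7, -33) = 7
r (Vik): min(-9, 37) = -9
s (Vik): min(28, 5) = 5
t (Vik): min(-49, -10, -44) = -49
u (Vik): min(-18, 44, -24) = -24
d (Lin): max(-9, 5, -49, -24) = 5
v (Vik): min(-43, 24) = -43
w (Vik): min(13, -46) = -46
e (Lin): max(-43, -46) = -43
South (Vik): min(7, 5, -43) = -43
start (Lin): max(-41, -43) = -41
Lin at start wants the highest of {North=-41, South=-43}, so chooses North.

North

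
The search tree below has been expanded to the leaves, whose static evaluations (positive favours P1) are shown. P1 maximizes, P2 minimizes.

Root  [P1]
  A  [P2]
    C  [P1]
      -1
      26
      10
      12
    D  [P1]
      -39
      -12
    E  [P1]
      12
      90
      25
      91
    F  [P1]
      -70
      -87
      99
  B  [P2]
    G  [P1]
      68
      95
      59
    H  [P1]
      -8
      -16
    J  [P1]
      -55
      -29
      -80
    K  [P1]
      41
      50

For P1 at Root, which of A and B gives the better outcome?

A

C (P1): max(-1, 26, 10, 12) = 26
D (P1): max(-39, -12) = -12
E (P1): max(12, 90, 25, 91) = 91
F (P1): max(-70, -87, 99) = 99
A (P2): min(26, -12, 91, 99) = -12
G (P1): max(68, 95, 59) = 95
H (P1): max(-8, -16) = -8
J (P1): max(-55, -29, -80) = -29
K (P1): max(41, 50) = 50
B (P2): min(95, -8, -29, 50) = -29
P1 prefers the higher value; A=-12, B=-29. A is better since -12 > -29.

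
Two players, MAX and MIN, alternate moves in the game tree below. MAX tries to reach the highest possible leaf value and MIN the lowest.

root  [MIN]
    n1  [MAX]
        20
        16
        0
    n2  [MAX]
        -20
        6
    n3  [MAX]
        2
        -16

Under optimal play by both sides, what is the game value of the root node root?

n1 (MAX): max(20, 16, 0) = 20
n2 (MAX): max(-20, 6) = 6
n3 (MAX): max(2, -16) = 2
root (MIN): min(20, 6, 2) = 2

2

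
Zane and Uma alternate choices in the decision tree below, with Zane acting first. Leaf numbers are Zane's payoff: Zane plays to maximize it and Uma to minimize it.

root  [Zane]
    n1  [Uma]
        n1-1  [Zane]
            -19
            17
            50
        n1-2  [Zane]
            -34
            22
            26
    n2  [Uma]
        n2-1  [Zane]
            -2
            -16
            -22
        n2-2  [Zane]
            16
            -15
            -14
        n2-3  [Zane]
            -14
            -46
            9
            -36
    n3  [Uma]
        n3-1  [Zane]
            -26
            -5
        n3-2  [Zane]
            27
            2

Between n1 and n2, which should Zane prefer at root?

n1

n1-1 (Zane): max(-19, 17, 50) = 50
n1-2 (Zane): max(-34, 22, 26) = 26
n1 (Uma): min(50, 26) = 26
n2-1 (Zane): max(-2, -16, -22) = -2
n2-2 (Zane): max(16, -15, -14) = 16
n2-3 (Zane): max(-14, -46, 9, -36) = 9
n2 (Uma): min(-2, 16, 9) = -2
Zane prefers the higher value; n1=26, n2=-2. n1 is better since 26 > -2.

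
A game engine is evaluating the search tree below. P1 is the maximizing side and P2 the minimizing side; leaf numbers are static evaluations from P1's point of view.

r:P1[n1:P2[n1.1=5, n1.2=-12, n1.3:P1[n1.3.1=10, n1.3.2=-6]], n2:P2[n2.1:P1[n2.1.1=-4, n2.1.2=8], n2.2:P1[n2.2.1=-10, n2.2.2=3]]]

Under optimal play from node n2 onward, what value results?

n2.1 (P1): max(-4, 8) = 8
n2.2 (P1): max(-10, 3) = 3
n2 (P2): min(8, 3) = 3

3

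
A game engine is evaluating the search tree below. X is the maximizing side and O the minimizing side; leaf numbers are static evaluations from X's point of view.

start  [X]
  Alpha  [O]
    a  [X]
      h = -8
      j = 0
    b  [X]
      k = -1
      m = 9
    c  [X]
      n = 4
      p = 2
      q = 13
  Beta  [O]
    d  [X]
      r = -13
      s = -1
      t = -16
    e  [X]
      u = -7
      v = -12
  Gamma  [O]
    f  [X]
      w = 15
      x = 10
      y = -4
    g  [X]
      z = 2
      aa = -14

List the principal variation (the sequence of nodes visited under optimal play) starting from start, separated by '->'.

start -> Gamma -> g -> z

a (X): max(-8, 0) = 0
b (X): max(-1, 9) = 9
c (X): max(4, 2, 13) = 13
Alpha (O): min(0, 9, 13) = 0
d (X): max(-13, -1, -16) = -1
e (X): max(-7, -12) = -7
Beta (O): min(-1, -7) = -7
f (X): max(15, 10, -4) = 15
g (X): max(2, -14) = 2
Gamma (O): min(15, 2) = 2
start (X): max(0, -7, 2) = 2
At start, X picks Gamma (highest: 2).
At Gamma, O picks g (lowest: 2).
At g, X picks z (highest: 2).
Terminal value 2.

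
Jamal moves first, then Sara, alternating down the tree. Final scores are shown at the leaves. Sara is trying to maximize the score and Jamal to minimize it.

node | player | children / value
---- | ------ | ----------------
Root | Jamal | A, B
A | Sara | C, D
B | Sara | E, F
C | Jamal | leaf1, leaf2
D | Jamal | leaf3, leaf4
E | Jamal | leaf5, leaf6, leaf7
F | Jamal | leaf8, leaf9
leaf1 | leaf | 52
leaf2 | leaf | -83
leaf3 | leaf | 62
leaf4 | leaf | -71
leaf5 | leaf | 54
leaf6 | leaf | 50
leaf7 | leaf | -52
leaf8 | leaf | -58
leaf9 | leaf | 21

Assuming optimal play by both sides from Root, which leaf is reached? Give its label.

C (Jamal): min(52, -83) = -83
D (Jamal): min(62, -71) = -71
A (Sara): max(-83, -71) = -71
E (Jamal): min(54, 50, -52) = -52
F (Jamal): min(-58, 21) = -58
B (Sara): max(-52, -58) = -52
Root (Jamal): min(-71, -52) = -71
At Root, Jamal picks A (lowest: -71).
At A, Sara picks D (highest: -71).
At D, Jamal picks leaf4 (lowest: -71).
Terminal value -71.

leaf4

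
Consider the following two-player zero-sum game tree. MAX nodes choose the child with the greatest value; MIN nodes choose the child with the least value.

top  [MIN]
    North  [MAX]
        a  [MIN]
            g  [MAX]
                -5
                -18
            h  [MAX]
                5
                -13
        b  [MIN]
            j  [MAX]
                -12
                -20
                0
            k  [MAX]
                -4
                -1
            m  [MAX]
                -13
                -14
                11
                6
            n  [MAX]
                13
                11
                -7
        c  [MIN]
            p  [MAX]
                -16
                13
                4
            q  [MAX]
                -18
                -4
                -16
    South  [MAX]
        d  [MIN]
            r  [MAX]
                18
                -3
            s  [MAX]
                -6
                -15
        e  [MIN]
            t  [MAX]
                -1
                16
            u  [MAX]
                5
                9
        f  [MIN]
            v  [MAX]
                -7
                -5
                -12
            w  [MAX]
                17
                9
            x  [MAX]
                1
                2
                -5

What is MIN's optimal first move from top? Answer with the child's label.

North

g (MAX): max(-5, -18) = -5
h (MAX): max(5, -13) = 5
a (MIN): min(-5, 5) = -5
j (MAX): max(-12, -20, 0) = 0
k (MAX): max(-4, -1) = -1
m (MAX): max(-13, -14, 11, 6) = 11
n (MAX): max(13, 11, -7) = 13
b (MIN): min(0, -1, 11, 13) = -1
p (MAX): max(-16, 13, 4) = 13
q (MAX): max(-18, -4, -16) = -4
c (MIN): min(13, -4) = -4
North (MAX): max(-5, -1, -4) = -1
r (MAX): max(18, -3) = 18
s (MAX): max(-6, -15) = -6
d (MIN): min(18, -6) = -6
t (MAX): max(-1, 16) = 16
u (MAX): max(5, 9) = 9
e (MIN): min(16, 9) = 9
v (MAX): max(-7, -5, -12) = -5
w (MAX): max(17, 9) = 17
x (MAX): max(1, 2, -5) = 2
f (MIN): min(-5, 17, 2) = -5
South (MAX): max(-6, 9, -5) = 9
top (MIN): min(-1, 9) = -1
MIN at top wants the lowest of {North=-1, South=9}, so chooses North.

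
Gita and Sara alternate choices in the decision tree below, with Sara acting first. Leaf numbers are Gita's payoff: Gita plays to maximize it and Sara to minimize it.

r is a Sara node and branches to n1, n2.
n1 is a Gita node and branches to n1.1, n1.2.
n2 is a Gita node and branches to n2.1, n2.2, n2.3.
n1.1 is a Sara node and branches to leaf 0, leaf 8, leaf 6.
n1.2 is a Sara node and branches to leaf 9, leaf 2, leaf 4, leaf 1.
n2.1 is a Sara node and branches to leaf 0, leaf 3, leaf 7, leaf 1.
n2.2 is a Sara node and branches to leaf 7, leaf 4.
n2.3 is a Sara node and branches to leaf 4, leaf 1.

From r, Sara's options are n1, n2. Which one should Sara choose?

n1

n1.1 (Sara): min(0, 8, 6) = 0
n1.2 (Sara): min(9, 2, 4, 1) = 1
n1 (Gita): max(0, 1) = 1
n2.1 (Sara): min(0, 3, 7, 1) = 0
n2.2 (Sara): min(7, 4) = 4
n2.3 (Sara): min(4, 1) = 1
n2 (Gita): max(0, 4, 1) = 4
r (Sara): min(1, 4) = 1
Sara at r wants the lowest of {n1=1, n2=4}, so chooses n1.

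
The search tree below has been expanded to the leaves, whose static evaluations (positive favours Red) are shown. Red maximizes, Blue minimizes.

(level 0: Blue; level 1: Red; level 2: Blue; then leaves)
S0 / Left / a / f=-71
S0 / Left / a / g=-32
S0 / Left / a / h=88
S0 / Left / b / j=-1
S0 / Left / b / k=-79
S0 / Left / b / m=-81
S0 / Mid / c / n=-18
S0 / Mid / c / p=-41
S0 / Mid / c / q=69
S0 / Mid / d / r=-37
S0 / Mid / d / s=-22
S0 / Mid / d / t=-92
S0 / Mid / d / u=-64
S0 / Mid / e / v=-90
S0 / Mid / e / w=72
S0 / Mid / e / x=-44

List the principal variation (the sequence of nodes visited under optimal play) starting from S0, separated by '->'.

S0 -> Left -> a -> f

a (Blue): min(-71, -32, 88) = -71
b (Blue): min(-1, -79, -81) = -81
Left (Red): max(-71, -81) = -71
c (Blue): min(-18, -41, 69) = -41
d (Blue): min(-37, -22, -92, -64) = -92
e (Blue): min(-90, 72, -44) = -90
Mid (Red): max(-41, -92, -90) = -41
S0 (Blue): min(-71, -41) = -71
At S0, Blue picks Left (lowest: -71).
At Left, Red picks a (highest: -71).
At a, Blue picks f (lowest: -71).
Terminal value -71.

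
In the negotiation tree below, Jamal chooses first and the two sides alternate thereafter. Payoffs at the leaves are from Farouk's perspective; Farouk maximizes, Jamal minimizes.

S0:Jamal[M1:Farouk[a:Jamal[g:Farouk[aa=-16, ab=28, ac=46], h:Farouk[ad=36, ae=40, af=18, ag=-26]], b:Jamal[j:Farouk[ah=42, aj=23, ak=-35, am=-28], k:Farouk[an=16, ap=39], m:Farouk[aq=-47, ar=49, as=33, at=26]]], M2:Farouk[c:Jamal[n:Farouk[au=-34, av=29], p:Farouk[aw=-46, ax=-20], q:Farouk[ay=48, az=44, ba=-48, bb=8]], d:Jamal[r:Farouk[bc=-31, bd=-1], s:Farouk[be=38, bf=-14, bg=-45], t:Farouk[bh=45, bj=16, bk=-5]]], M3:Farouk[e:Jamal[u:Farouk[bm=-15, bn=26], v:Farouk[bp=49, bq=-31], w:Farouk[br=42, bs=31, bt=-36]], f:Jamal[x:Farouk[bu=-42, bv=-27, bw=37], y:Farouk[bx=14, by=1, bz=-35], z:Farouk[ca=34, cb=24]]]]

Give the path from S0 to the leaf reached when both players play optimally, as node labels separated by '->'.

S0 -> M2 -> d -> r -> bd

g (Farouk): max(-16, 28, 46) = 46
h (Farouk): max(36, 40, 18, -26) = 40
a (Jamal): min(46, 40) = 40
j (Farouk): max(42, 23, -35, -28) = 42
k (Farouk): max(16, 39) = 39
m (Farouk): max(-47, 49, 33, 26) = 49
b (Jamal): min(42, 39, 49) = 39
M1 (Farouk): max(40, 39) = 40
n (Farouk): max(-34, 29) = 29
p (Farouk): max(-46, -20) = -20
q (Farouk): max(48, 44, -48, 8) = 48
c (Jamal): min(29, -20, 48) = -20
r (Farouk): max(-31, -1) = -1
s (Farouk): max(38, -14, -45) = 38
t (Farouk): max(45, 16, -5) = 45
d (Jamal): min(-1, 38, 45) = -1
M2 (Farouk): max(-20, -1) = -1
u (Farouk): max(-15, 26) = 26
v (Farouk): max(49, -31) = 49
w (Farouk): max(42, 31, -36) = 42
e (Jamal): min(26, 49, 42) = 26
x (Farouk): max(-42, -27, 37) = 37
y (Farouk): max(14, 1, -35) = 14
z (Farouk): max(34, 24) = 34
f (Jamal): min(37, 14, 34) = 14
M3 (Farouk): max(26, 14) = 26
S0 (Jamal): min(40, -1, 26) = -1
At S0, Jamal picks M2 (lowest: -1).
At M2, Farouk picks d (highest: -1).
At d, Jamal picks r (lowest: -1).
At r, Farouk picks bd (highest: -1).
Terminal value -1.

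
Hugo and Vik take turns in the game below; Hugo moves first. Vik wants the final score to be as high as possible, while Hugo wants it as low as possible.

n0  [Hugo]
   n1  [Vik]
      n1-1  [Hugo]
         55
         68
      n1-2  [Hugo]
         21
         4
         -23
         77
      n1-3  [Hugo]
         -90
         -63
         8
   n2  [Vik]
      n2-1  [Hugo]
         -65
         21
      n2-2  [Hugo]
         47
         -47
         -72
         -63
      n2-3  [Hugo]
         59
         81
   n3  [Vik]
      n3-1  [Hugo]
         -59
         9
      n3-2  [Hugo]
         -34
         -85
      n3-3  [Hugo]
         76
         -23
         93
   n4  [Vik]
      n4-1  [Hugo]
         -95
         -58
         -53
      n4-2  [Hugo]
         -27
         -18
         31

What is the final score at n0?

n1-1 (Hugo): min(55, 68) = 55
n1-2 (Hugo): min(21, 4, -23, 77) = -23
n1-3 (Hugo): min(-90, -63, 8) = -90
n1 (Vik): max(55, -23, -90) = 55
n2-1 (Hugo): min(-65, 21) = -65
n2-2 (Hugo): min(47, -47, -72, -63) = -72
n2-3 (Hugo): min(59, 81) = 59
n2 (Vik): max(-65, -72, 59) = 59
n3-1 (Hugo): min(-59, 9) = -59
n3-2 (Hugo): min(-34, -85) = -85
n3-3 (Hugo): min(76, -23, 93) = -23
n3 (Vik): max(-59, -85, -23) = -23
n4-1 (Hugo): min(-95, -58, -53) = -95
n4-2 (Hugo): min(-27, -18, 31) = -27
n4 (Vik): max(-95, -27) = -27
n0 (Hugo): min(55, 59, -23, -27) = -27

-27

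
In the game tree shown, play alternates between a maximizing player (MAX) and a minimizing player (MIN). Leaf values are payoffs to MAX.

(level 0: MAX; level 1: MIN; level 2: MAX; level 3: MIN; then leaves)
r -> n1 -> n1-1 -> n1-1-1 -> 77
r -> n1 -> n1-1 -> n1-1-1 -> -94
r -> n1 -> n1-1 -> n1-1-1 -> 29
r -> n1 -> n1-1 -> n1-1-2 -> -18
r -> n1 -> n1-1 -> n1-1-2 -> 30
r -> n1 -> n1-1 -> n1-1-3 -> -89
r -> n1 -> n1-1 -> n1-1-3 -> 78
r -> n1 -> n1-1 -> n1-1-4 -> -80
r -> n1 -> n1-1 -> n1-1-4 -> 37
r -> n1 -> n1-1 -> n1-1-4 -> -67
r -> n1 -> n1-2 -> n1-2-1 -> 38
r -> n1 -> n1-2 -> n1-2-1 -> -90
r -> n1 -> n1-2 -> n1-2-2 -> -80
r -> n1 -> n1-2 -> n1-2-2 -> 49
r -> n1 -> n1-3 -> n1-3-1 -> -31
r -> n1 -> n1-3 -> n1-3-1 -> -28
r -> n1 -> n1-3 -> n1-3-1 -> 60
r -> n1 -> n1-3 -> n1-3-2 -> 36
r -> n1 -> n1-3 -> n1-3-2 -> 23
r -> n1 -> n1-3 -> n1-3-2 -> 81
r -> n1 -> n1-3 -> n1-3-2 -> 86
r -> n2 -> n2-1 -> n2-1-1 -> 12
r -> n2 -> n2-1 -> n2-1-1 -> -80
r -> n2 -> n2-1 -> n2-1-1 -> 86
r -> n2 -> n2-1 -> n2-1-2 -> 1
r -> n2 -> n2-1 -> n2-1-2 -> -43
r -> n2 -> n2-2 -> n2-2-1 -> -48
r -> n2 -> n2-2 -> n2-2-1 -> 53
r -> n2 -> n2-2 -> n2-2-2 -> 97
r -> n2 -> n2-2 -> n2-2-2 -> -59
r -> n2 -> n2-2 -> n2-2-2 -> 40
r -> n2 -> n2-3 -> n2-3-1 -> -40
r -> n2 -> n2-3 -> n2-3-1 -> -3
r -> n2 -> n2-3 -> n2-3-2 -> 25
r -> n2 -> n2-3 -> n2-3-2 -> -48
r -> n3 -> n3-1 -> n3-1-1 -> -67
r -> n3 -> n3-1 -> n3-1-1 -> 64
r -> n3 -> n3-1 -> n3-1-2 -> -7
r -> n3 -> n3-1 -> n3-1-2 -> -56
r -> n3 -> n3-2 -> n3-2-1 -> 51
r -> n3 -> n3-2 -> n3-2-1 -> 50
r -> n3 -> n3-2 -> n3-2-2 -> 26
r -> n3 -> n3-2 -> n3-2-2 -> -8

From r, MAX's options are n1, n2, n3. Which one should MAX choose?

n1-1-1 (MIN): min(77, -94, 29) = -94
n1-1-2 (MIN): min(-18, 30) = -18
n1-1-3 (MIN): min(-89, 78) = -89
n1-1-4 (MIN): min(-80, 37, -67) = -80
n1-1 (MAX): max(-94, -18, -89, -80) = -18
n1-2-1 (MIN): min(38, -90) = -90
n1-2-2 (MIN): min(-80, 49) = -80
n1-2 (MAX): max(-90, -80) = -80
n1-3-1 (MIN): min(-31, -28, 60) = -31
n1-3-2 (MIN): min(36, 23, 81, 86) = 23
n1-3 (MAX): max(-31, 23) = 23
n1 (MIN): min(-18, -80, 23) = -80
n2-1-1 (MIN): min(12, -80, 86) = -80
n2-1-2 (MIN): min(1, -43) = -43
n2-1 (MAX): max(-80, -43) = -43
n2-2-1 (MIN): min(-48, 53) = -48
n2-2-2 (MIN): min(97, -59, 40) = -59
n2-2 (MAX): max(-48, -59) = -48
n2-3-1 (MIN): min(-40, -3) = -40
n2-3-2 (MIN): min(25, -48) = -48
n2-3 (MAX): max(-40, -48) = -40
n2 (MIN): min(-43, -48, -40) = -48
n3-1-1 (MIN): min(-67, 64) = -67
n3-1-2 (MIN): min(-7, -56) = -56
n3-1 (MAX): max(-67, -56) = -56
n3-2-1 (MIN): min(51, 50) = 50
n3-2-2 (MIN): min(26, -8) = -8
n3-2 (MAX): max(50, -8) = 50
n3 (MIN): min(-56, 50) = -56
r (MAX): max(-80, -48, -56) = -48
MAX at r wants the highest of {n1=-80, n2=-48, n3=-56}, so chooses n2.

n2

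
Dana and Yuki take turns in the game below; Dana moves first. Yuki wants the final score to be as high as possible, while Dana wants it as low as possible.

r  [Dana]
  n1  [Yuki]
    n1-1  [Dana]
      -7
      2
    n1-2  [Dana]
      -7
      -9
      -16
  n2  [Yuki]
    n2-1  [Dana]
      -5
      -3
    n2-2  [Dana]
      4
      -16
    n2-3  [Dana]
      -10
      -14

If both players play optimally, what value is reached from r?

-7

n1-1 (Dana): min(-7, 2) = -7
n1-2 (Dana): min(-7, -9, -16) = -16
n1 (Yuki): max(-7, -16) = -7
n2-1 (Dana): min(-5, -3) = -5
n2-2 (Dana): min(4, -16) = -16
n2-3 (Dana): min(-10, -14) = -14
n2 (Yuki): max(-5, -16, -14) = -5
r (Dana): min(-7, -5) = -7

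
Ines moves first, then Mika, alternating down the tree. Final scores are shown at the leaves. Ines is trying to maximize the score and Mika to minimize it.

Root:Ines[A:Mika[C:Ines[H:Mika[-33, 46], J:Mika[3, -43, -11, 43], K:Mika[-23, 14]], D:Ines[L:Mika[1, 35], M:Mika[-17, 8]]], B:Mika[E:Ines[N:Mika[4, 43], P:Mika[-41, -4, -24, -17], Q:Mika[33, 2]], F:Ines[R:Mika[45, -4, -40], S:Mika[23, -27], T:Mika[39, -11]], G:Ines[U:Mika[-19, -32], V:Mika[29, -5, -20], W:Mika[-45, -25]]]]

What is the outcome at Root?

H (Mika): min(-33, 46) = -33
J (Mika): min(3, -43, -11, 43) = -43
K (Mika): min(-23, 14) = -23
C (Ines): max(-33, -43, -23) = -23
L (Mika): min(1, 35) = 1
M (Mika): min(-17, 8) = -17
D (Ines): max(1, -17) = 1
A (Mika): min(-23, 1) = -23
N (Mika): min(4, 43) = 4
P (Mika): min(-41, -4, -24, -17) = -41
Q (Mika): min(33, 2) = 2
E (Ines): max(4, -41, 2) = 4
R (Mika): min(45, -4, -40) = -40
S (Mika): min(23, -27) = -27
T (Mika): min(39, -11) = -11
F (Ines): max(-40, -27, -11) = -11
U (Mika): min(-19, -32) = -32
V (Mika): min(29, -5, -20) = -20
W (Mika): min(-45, -25) = -45
G (Ines): max(-32, -20, -45) = -20
B (Mika): min(4, -11, -20) = -20
Root (Ines): max(-23, -20) = -20

-20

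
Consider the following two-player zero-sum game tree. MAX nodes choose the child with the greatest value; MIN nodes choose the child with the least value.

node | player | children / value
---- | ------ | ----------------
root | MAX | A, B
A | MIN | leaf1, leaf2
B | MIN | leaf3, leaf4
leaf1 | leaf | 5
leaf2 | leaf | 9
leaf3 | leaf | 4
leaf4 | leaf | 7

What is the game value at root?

A (MIN): min(5, 9) = 5
B (MIN): min(4, 7) = 4
root (MAX): max(5, 4) = 5

5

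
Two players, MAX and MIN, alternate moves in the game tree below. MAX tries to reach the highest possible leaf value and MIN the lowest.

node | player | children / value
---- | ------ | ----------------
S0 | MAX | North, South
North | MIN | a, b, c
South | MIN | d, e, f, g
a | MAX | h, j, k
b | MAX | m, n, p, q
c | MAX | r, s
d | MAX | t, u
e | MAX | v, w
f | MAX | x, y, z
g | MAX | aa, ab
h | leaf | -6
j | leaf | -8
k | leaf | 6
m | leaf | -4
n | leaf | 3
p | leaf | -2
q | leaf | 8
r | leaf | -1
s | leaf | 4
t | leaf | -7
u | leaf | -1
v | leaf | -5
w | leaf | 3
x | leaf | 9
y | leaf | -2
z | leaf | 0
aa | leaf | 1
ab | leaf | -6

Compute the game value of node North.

4

a (MAX): max(-6, -8, 6) = 6
b (MAX): max(-4, 3, -2, 8) = 8
c (MAX): max(-1, 4) = 4
North (MIN): min(6, 8, 4) = 4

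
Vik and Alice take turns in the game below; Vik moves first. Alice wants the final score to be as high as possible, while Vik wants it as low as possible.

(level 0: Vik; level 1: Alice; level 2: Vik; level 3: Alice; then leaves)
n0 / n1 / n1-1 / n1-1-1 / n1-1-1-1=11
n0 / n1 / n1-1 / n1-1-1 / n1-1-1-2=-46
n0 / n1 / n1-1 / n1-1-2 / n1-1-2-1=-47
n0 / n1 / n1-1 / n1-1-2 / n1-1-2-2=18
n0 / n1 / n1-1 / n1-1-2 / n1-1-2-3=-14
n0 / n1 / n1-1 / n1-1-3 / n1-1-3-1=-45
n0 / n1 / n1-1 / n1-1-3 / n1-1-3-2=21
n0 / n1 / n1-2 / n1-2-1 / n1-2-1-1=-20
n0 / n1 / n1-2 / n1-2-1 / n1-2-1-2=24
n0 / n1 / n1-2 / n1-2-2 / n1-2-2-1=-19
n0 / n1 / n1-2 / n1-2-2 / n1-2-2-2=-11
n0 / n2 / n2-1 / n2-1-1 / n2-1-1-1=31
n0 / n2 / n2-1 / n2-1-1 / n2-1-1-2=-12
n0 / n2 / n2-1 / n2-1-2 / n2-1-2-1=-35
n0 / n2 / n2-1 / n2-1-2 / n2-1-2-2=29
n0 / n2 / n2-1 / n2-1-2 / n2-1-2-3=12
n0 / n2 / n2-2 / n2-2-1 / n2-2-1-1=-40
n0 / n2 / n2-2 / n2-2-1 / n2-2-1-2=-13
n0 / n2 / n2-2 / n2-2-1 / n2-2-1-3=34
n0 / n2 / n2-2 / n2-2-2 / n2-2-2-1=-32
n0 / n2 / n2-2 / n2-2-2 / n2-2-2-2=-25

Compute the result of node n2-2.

-25

n2-2-1 (Alice): max(-40, -13, 34) = 34
n2-2-2 (Alice): max(-32, -25) = -25
n2-2 (Vik): min(34, -25) = -25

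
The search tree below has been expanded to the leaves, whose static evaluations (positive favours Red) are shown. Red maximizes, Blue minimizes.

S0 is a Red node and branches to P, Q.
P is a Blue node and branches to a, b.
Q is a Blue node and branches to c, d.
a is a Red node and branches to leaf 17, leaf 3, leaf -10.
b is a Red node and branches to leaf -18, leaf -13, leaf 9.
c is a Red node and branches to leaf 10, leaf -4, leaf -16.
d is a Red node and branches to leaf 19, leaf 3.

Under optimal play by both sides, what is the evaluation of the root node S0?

10

a (Red): max(17, 3, -10) = 17
b (Red): max(-18, -13, 9) = 9
P (Blue): min(17, 9) = 9
c (Red): max(10, -4, -16) = 10
d (Red): max(19, 3) = 19
Q (Blue): min(10, 19) = 10
S0 (Red): max(9, 10) = 10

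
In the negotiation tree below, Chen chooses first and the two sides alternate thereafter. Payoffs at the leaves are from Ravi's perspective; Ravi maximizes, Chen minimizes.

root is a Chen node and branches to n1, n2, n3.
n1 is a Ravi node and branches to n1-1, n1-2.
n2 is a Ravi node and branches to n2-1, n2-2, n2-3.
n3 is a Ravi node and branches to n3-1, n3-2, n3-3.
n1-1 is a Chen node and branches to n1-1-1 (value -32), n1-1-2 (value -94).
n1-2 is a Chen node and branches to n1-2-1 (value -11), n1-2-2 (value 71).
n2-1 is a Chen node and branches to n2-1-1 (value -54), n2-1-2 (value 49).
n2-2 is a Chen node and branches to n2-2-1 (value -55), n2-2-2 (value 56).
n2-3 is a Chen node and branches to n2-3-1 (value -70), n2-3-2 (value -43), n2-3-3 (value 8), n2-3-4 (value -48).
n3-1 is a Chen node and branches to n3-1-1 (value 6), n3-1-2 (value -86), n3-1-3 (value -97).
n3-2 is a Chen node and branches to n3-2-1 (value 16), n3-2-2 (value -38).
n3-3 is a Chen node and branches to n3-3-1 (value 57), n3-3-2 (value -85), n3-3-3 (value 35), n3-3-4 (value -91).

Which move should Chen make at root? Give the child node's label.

n2

n1-1 (Chen): min(-32, -94) = -94
n1-2 (Chen): min(-11, 71) = -11
n1 (Ravi): max(-94, -11) = -11
n2-1 (Chen): min(-54, 49) = -54
n2-2 (Chen): min(-55, 56) = -55
n2-3 (Chen): min(-70, -43, 8, -48) = -70
n2 (Ravi): max(-54, -55, -70) = -54
n3-1 (Chen): min(6, -86, -97) = -97
n3-2 (Chen): min(16, -38) = -38
n3-3 (Chen): min(57, -85, 35, -91) = -91
n3 (Ravi): max(-97, -38, -91) = -38
root (Chen): min(-11, -54, -38) = -54
Chen at root wants the lowest of {n1=-11, n2=-54, n3=-38}, so chooses n2.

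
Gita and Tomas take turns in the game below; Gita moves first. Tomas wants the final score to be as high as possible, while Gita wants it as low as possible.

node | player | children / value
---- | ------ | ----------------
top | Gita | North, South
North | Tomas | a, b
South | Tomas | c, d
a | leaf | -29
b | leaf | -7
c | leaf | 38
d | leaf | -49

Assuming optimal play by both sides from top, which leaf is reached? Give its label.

b

North (Tomas): max(-29, -7) = -7
South (Tomas): max(38, -49) = 38
top (Gita): min(-7, 38) = -7
At top, Gita picks North (lowest: -7).
At North, Tomas picks b (highest: -7).
Terminal value -7.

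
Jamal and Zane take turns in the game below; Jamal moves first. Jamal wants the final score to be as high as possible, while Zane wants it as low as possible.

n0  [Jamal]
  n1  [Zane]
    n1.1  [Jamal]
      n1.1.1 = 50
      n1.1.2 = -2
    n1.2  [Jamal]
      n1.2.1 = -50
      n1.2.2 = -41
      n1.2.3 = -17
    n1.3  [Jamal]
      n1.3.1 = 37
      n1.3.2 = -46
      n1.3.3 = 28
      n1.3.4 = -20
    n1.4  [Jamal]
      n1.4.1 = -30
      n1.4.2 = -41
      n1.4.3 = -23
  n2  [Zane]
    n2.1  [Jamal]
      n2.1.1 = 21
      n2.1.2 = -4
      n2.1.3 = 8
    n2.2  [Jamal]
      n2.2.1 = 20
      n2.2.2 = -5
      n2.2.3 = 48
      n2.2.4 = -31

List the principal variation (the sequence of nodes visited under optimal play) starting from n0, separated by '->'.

n1.1 (Jamal): max(50, -2) = 50
n1.2 (Jamal): max(-50, -41, -17) = -17
n1.3 (Jamal): max(37, -46, 28, -20) = 37
n1.4 (Jamal): max(-30, -41, -23) = -23
n1 (Zane): min(50, -17, 37, -23) = -23
n2.1 (Jamal): max(21, -4, 8) = 21
n2.2 (Jamal): max(20, -5, 48, -31) = 48
n2 (Zane): min(21, 48) = 21
n0 (Jamal): max(-23, 21) = 21
At n0, Jamal picks n2 (highest: 21).
At n2, Zane picks n2.1 (lowest: 21).
At n2.1, Jamal picks n2.1.1 (highest: 21).
Terminal value 21.

n0 -> n2 -> n2.1 -> n2.1.1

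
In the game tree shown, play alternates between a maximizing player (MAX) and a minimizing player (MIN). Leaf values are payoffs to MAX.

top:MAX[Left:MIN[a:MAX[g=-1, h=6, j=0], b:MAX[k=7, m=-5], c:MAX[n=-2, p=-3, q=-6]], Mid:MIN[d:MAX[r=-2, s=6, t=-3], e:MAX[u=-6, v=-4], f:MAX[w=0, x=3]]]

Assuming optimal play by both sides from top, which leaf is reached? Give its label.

a (MAX): max(-1, 6, 0) = 6
b (MAX): max(7, -5) = 7
c (MAX): max(-2, -3, -6) = -2
Left (MIN): min(6, 7, -2) = -2
d (MAX): max(-2, 6, -3) = 6
e (MAX): max(-6, -4) = -4
f (MAX): max(0, 3) = 3
Mid (MIN): min(6, -4, 3) = -4
top (MAX): max(-2, -4) = -2
At top, MAX picks Left (highest: -2).
At Left, MIN picks c (lowest: -2).
At c, MAX picks n (highest: -2).
Terminal value -2.

n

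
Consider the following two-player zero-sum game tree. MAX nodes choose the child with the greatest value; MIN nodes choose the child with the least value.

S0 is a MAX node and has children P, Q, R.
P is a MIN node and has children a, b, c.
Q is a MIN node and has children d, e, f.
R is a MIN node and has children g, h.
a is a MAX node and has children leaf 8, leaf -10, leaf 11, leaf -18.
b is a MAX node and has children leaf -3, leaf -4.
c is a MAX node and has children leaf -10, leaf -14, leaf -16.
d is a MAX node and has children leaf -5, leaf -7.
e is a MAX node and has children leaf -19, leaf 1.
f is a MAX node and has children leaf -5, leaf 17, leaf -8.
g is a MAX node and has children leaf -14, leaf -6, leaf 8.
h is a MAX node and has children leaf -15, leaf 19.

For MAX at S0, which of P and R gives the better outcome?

a (MAX): max(8, -10, 11, -18) = 11
b (MAX): max(-3, -4) = -3
c (MAX): max(-10, -14, -16) = -10
P (MIN): min(11, -3, -10) = -10
g (MAX): max(-14, -6, 8) = 8
h (MAX): max(-15, 19) = 19
R (MIN): min(8, 19) = 8
MAX prefers the higher value; P=-10, R=8. R is better since 8 > -10.

R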